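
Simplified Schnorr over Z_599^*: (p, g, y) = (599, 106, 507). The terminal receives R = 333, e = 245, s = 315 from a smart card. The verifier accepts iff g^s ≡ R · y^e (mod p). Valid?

yes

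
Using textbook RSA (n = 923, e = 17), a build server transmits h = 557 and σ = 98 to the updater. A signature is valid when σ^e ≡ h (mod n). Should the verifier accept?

σ^2 ≡ 98^2 = 9604 ≡ 374
σ^4 ≡ 374^2 = 139876 ≡ 503
σ^8 ≡ 503^2 = 253009 ≡ 107
σ^16 ≡ 107^2 = 11449 ≡ 373
17 = 16 + 1, so σ^17 ≡ 373·98 ≡ 557 (mod 923)
Since 557 equals the digest 557, verification succeeds.

accept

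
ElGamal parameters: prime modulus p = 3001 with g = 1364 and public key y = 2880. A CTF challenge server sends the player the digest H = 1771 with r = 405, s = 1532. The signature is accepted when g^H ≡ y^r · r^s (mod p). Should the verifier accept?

accept

Left side g^H mod p:
1364^2 = 1860496 ≡ 2877
1364^4 ≡ 2877^2 = 8277129 ≡ 371
1364^8 ≡ 371^2 = 137641 ≡ 2596
1364^16 ≡ 2596^2 = 6739216 ≡ 1971
1364^32 ≡ 1971^2 = 3884841 ≡ 1547
1364^64 ≡ 1547^2 = 2393209 ≡ 1412
1364^128 ≡ 1412^2 = 1993744 ≡ 1080
1364^256 ≡ 1080^2 = 1166400 ≡ 2012
1364^512 ≡ 2012^2 = 4048144 ≡ 2796
1364^1024 ≡ 2796^2 = 7817616 ≡ 11
1771 = 1024 + 512 + 128 + 64 + 32 + 8 + 2 + 1, so 1364^1771 ≡ 11·2796·1080·1412·1547·2596·2877·1364 ≡ 364 (mod 3001)
Right side y^r · r^s mod p:
2880^2 = 8294400 ≡ 2637
2880^4 ≡ 2637^2 = 6953769 ≡ 452
2880^8 ≡ 452^2 = 204304 ≡ 236
2880^16 ≡ 236^2 = 55696 ≡ 1678
2880^32 ≡ 1678^2 = 2815684 ≡ 746
2880^64 ≡ 746^2 = 556516 ≡ 1331
2880^128 ≡ 1331^2 = 1771561 ≡ 971
2880^256 ≡ 971^2 = 942841 ≡ 527
405 = 256 + 128 + 16 + 4 + 1, so 2880^405 ≡ 527·971·1678·452·2880 ≡ 2327 (mod 3001)
405^2 = 164025 ≡ 1971
405^4 ≡ 1971^2 = 3884841 ≡ 1547
405^8 ≡ 1547^2 = 2393209 ≡ 1412
405^16 ≡ 1412^2 = 1993744 ≡ 1080
405^32 ≡ 1080^2 = 1166400 ≡ 2012
405^64 ≡ 2012^2 = 4048144 ≡ 2796
405^128 ≡ 2796^2 = 7817616 ≡ 11
405^256 ≡ 11^2 = 121
405^512 ≡ 121^2 = 14641 ≡ 2637
405^1024 ≡ 2637^2 = 6953769 ≡ 452
1532 = 1024 + 256 + 128 + 64 + 32 + 16 + 8 + 4, so 405^1532 ≡ 452·121·11·2796·2012·1080·1412·1547 ≡ 2012 (mod 3001)
2327·2012 = 4681924 ≡ 364 (mod 3001)
364 ≡ 364 (mod 3001), so the signature is genuine.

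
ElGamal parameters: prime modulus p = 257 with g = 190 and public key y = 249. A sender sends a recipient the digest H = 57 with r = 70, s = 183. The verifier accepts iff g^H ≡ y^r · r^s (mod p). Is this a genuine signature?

genuine

Left side g^H mod p:
190^2 = 36100 ≡ 120
190^4 ≡ 120^2 = 14400 ≡ 8
190^8 ≡ 8^2 = 64
190^16 ≡ 64^2 = 4096 ≡ 241
190^32 ≡ 241^2 = 58081 ≡ 256
57 = 32 + 16 + 8 + 1, so 190^57 ≡ 256·241·64·190 ≡ 11 (mod 257)
Right side y^r · r^s mod p:
249^2 = 62001 ≡ 64
249^4 ≡ 64^2 = 4096 ≡ 241
249^8 ≡ 241^2 = 58081 ≡ 256
249^16 ≡ 256^2 = 65536 ≡ 1
249^32 ≡ 1^2 = 1
249^64 ≡ 1^2 = 1
70 = 64 + 4 + 2, so 249^70 ≡ 1·241·64 ≡ 4 (mod 257)
70^2 = 4900 ≡ 17
70^4 ≡ 17^2 = 289 ≡ 32
70^8 ≡ 32^2 = 1024 ≡ 253
70^16 ≡ 253^2 = 64009 ≡ 16
70^32 ≡ 16^2 = 256
70^64 ≡ 256^2 = 65536 ≡ 1
70^128 ≡ 1^2 = 1
183 = 128 + 32 + 16 + 4 + 2 + 1, so 70^183 ≡ 1·256·16·32·17·70 ≡ 67 (mod 257)
4·67 = 268 ≡ 11 (mod 257)
11 ≡ 11 (mod 257), so the signature is genuine.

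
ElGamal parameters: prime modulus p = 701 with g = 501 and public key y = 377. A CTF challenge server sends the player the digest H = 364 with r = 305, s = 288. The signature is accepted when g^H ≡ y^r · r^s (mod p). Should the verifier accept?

Left side g^H mod p:
501^2 = 251001 ≡ 43
501^4 ≡ 43^2 = 1849 ≡ 447
501^8 ≡ 447^2 = 199809 ≡ 24
501^16 ≡ 24^2 = 576
501^32 ≡ 576^2 = 331776 ≡ 203
501^64 ≡ 203^2 = 41209 ≡ 551
501^128 ≡ 551^2 = 303601 ≡ 68
501^256 ≡ 68^2 = 4624 ≡ 418
364 = 256 + 64 + 32 + 8 + 4, so 501^364 ≡ 418·551·203·24·447 ≡ 655 (mod 701)
Right side y^r · r^s mod p:
377^2 = 142129 ≡ 527
377^4 ≡ 527^2 = 277729 ≡ 133
377^8 ≡ 133^2 = 17689 ≡ 164
377^16 ≡ 164^2 = 26896 ≡ 258
377^32 ≡ 258^2 = 66564 ≡ 670
377^64 ≡ 670^2 = 448900 ≡ 260
377^128 ≡ 260^2 = 67600 ≡ 304
377^256 ≡ 304^2 = 92416 ≡ 585
305 = 256 + 32 + 16 + 1, so 377^305 ≡ 585·670·258·377 ≡ 380 (mod 701)
305^2 = 93025 ≡ 493
305^4 ≡ 493^2 = 243049 ≡ 503
305^8 ≡ 503^2 = 253009 ≡ 649
305^16 ≡ 649^2 = 421201 ≡ 601
305^32 ≡ 601^2 = 361201 ≡ 186
305^64 ≡ 186^2 = 34596 ≡ 247
305^128 ≡ 247^2 = 61009 ≡ 22
305^256 ≡ 22^2 = 484
288 = 256 + 32, so 305^288 ≡ 484·186 ≡ 296 (mod 701)
380·296 = 112480 ≡ 320 (mod 701)
655 ≠ 320, so verification fails.

reject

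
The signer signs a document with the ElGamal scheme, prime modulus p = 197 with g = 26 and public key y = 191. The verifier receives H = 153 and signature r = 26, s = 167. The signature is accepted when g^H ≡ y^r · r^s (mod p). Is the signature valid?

valid

Left side g^H mod p:
26^2 = 676 ≡ 85
26^4 ≡ 85^2 = 7225 ≡ 133
26^8 ≡ 133^2 = 17689 ≡ 156
26^16 ≡ 156^2 = 24336 ≡ 105
26^32 ≡ 105^2 = 11025 ≡ 190
26^64 ≡ 190^2 = 36100 ≡ 49
26^128 ≡ 49^2 = 2401 ≡ 37
153 = 128 + 16 + 8 + 1, so 26^153 ≡ 37·105·156·26 ≡ 121 (mod 197)
Right side y^r · r^s mod p:
191^2 = 36481 ≡ 36
191^4 ≡ 36^2 = 1296 ≡ 114
191^8 ≡ 114^2 = 12996 ≡ 191
191^16 ≡ 191^2 = 36481 ≡ 36
26 = 16 + 8 + 2, so 191^26 ≡ 36·191·36 ≡ 104 (mod 197)
26^2 = 676 ≡ 85
26^4 ≡ 85^2 = 7225 ≡ 133
26^8 ≡ 133^2 = 17689 ≡ 156
26^16 ≡ 156^2 = 24336 ≡ 105
26^32 ≡ 105^2 = 11025 ≡ 190
26^64 ≡ 190^2 = 36100 ≡ 49
26^128 ≡ 49^2 = 2401 ≡ 37
167 = 128 + 32 + 4 + 2 + 1, so 26^167 ≡ 37·190·133·85·26 ≡ 22 (mod 197)
104·22 = 2288 ≡ 121 (mod 197)
121 ≡ 121 (mod 197), so the signature is genuine.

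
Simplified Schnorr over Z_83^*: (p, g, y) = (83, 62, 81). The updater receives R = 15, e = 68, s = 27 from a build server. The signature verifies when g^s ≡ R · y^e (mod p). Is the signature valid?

g^s mod p:
62^2 = 3844 ≡ 26
62^4 ≡ 26^2 = 676 ≡ 12
62^8 ≡ 12^2 = 144 ≡ 61
62^16 ≡ 61^2 = 3721 ≡ 69
27 = 16 + 8 + 2 + 1, so 62^27 ≡ 69·61·26·62 ≡ 73 (mod 83)
R · y^e mod p:
81^2 = 6561 ≡ 4
81^4 ≡ 4^2 = 16
81^8 ≡ 16^2 = 256 ≡ 7
81^16 ≡ 7^2 = 49
81^32 ≡ 49^2 = 2401 ≡ 77
81^64 ≡ 77^2 = 5929 ≡ 36
68 = 64 + 4, so 81^68 ≡ 36·16 ≡ 78 (mod 83)
15·78 = 1170 ≡ 8 (mod 83)
73 ≠ 8; the check fails.

invalid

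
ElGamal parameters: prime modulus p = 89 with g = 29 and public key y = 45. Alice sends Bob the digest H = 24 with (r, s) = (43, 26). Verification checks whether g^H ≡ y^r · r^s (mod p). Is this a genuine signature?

forged

Left side g^H mod p:
29^24 mod 89 = 64
Right side y^r · r^s mod p:
45^43 mod 89 = 2
43^26 mod 89 = 72
2·72 = 144 ≡ 55 (mod 89)
64 ≠ 55, so verification fails.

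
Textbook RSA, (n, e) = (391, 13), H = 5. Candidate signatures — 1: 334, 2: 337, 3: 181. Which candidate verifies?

2

Candidate 1: Squares mod 391: 334^1≡334, 334^2≡121, 334^4≡174, 334^8≡169; 13 = 8 + 4 + 1, so 334^13 ≡ 169·174·334 ≡ 75 (mod 391)
Candidate 2: Squares mod 391: 337^1≡337, 337^2≡179, 337^4≡370, 337^8≡50; 13 = 8 + 4 + 1, so 337^13 ≡ 50·370·337 ≡ 5 (mod 391)
  → matches H = 5
Candidate 3: Squares mod 391: 181^1≡181, 181^2≡308, 181^4≡242, 181^8≡305; 13 = 8 + 4 + 1, so 181^13 ≡ 305·242·181 ≡ 313 (mod 391)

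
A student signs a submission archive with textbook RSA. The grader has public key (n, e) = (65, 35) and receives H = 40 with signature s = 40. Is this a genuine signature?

genuine

s^2 ≡ 40^2 = 1600 ≡ 40
s^4 ≡ 40^2 = 1600 ≡ 40
s^8 ≡ 40^2 = 1600 ≡ 40
s^16 ≡ 40^2 = 1600 ≡ 40
s^32 ≡ 40^2 = 1600 ≡ 40
35 = 32 + 2 + 1, so s^35 ≡ 40·40·40 ≡ 40 (mod 65)
40 = H, so the signature checks out.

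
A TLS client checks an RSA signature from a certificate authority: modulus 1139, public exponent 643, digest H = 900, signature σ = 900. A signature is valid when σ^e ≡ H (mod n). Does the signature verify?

verifies

σ^2 ≡ 900^2 = 810000 ≡ 171
σ^4 ≡ 171^2 = 29241 ≡ 766
σ^8 ≡ 766^2 = 586756 ≡ 171
σ^16 ≡ 171^2 = 29241 ≡ 766
σ^32 ≡ 766^2 = 586756 ≡ 171
σ^64 ≡ 171^2 = 29241 ≡ 766
σ^128 ≡ 766^2 = 586756 ≡ 171
σ^256 ≡ 171^2 = 29241 ≡ 766
σ^512 ≡ 766^2 = 586756 ≡ 171
643 = 512 + 128 + 2 + 1, so σ^643 ≡ 171·171·171·900 ≡ 900 (mod 1139)
Since 900 equals the digest 900, verification succeeds.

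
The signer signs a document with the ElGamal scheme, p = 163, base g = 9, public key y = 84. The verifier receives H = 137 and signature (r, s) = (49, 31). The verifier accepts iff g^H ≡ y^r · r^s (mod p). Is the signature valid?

invalid

Left side g^H mod p:
Squares mod 163: 9^1≡9, 9^2≡81, 9^4≡41, 9^8≡51, 9^16≡156, 9^32≡49, 9^64≡119, 9^128≡143
137 = 128 + 8 + 1, so 9^137 ≡ 143·51·9 ≡ 111 (mod 163)
Right side y^r · r^s mod p:
Squares mod 163: 84^1≡84, 84^2≡47, 84^4≡90, 84^8≡113, 84^16≡55, 84^32≡91
49 = 32 + 16 + 1, so 84^49 ≡ 91·55·84 ≡ 43 (mod 163)
Squares mod 163: 49^1≡49, 49^2≡119, 49^4≡143, 49^8≡74, 49^16≡97
31 = 16 + 8 + 4 + 2 + 1, so 49^31 ≡ 97·74·143·119·49 ≡ 39 (mod 163)
43·39 = 1677 ≡ 47 (mod 163)
111 ≠ 47, so verification fails.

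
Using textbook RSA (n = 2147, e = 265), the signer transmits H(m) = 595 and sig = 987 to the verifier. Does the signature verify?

sig^265 mod 2147 = 968
sig^265 mod 2147 = 968, but H(m) = 595.

does not verify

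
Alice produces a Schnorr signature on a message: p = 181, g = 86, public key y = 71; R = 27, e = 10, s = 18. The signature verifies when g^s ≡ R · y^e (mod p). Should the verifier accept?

g^s mod p:
Squares mod 181: 86^1≡86, 86^2≡156, 86^4≡82, 86^8≡27, 86^16≡5
18 = 16 + 2, so 86^18 ≡ 5·156 ≡ 56 (mod 181)
R · y^e mod p:
Squares mod 181: 71^1≡71, 71^2≡154, 71^4≡5, 71^8≡25
10 = 8 + 2, so 71^10 ≡ 25·154 ≡ 49 (mod 181)
27·49 = 1323 ≡ 56 (mod 181)
56 ≡ 56 (mod 181); signature holds.

accept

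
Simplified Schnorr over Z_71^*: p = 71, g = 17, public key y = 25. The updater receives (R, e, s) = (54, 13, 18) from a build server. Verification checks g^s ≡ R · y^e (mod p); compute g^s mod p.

Squares mod 71: 17^1≡17, 17^2≡5, 17^4≡25, 17^8≡57, 17^16≡54
18 = 16 + 2, so 17^18 ≡ 54·5 ≡ 57 (mod 71)

57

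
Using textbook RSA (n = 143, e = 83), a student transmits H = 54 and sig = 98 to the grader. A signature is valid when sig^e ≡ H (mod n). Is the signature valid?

valid

sig^83 mod 143 = 54
54 = H, so the signature checks out.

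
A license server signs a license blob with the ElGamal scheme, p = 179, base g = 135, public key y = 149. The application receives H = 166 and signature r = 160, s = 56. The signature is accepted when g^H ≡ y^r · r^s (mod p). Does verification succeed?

Left side g^H mod p:
135^2 = 18225 ≡ 146
135^4 ≡ 146^2 = 21316 ≡ 15
135^8 ≡ 15^2 = 225 ≡ 46
135^16 ≡ 46^2 = 2116 ≡ 147
135^32 ≡ 147^2 = 21609 ≡ 129
135^64 ≡ 129^2 = 16641 ≡ 173
135^128 ≡ 173^2 = 29929 ≡ 36
166 = 128 + 32 + 4 + 2, so 135^166 ≡ 36·129·15·146 ≡ 117 (mod 179)
Right side y^r · r^s mod p:
149^2 = 22201 ≡ 5
149^4 ≡ 5^2 = 25
149^8 ≡ 25^2 = 625 ≡ 88
149^16 ≡ 88^2 = 7744 ≡ 47
149^32 ≡ 47^2 = 2209 ≡ 61
149^64 ≡ 61^2 = 3721 ≡ 141
149^128 ≡ 141^2 = 19881 ≡ 12
160 = 128 + 32, so 149^160 ≡ 12·61 ≡ 16 (mod 179)
160^2 = 25600 ≡ 3
160^4 ≡ 3^2 = 9
160^8 ≡ 9^2 = 81
160^16 ≡ 81^2 = 6561 ≡ 117
160^32 ≡ 117^2 = 13689 ≡ 85
56 = 32 + 16 + 8, so 160^56 ≡ 85·117·81 ≡ 45 (mod 179)
16·45 = 720 ≡ 4 (mod 179)
117 ≠ 4, so verification fails.

fails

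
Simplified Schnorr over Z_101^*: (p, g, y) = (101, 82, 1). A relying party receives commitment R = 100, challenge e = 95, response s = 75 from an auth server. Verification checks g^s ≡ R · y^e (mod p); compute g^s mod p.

100

Squares mod 101: 82^1≡82, 82^2≡58, 82^4≡31, 82^8≡52, 82^16≡78, 82^32≡24, 82^64≡71
75 = 64 + 8 + 2 + 1, so 82^75 ≡ 71·52·58·82 ≡ 100 (mod 101)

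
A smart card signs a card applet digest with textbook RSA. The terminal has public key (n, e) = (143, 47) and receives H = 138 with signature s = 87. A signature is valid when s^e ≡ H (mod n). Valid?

s^2 ≡ 87^2 = 7569 ≡ 133
s^4 ≡ 133^2 = 17689 ≡ 100
s^8 ≡ 100^2 = 10000 ≡ 133
s^16 ≡ 133^2 = 17689 ≡ 100
s^32 ≡ 100^2 = 10000 ≡ 133
47 = 32 + 8 + 4 + 2 + 1, so s^47 ≡ 133·133·100·133·87 ≡ 120 (mod 143)
s^47 mod 143 = 120, but H = 138.

no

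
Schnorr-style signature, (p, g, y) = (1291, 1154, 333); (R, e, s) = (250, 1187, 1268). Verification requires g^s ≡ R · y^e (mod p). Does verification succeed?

g^s mod p:
1154^1268 mod 1291 = 333
R · y^e mod p:
333^1187 mod 1291 = 1154
250·1154 = 288500 ≡ 607 (mod 1291)
333 ≠ 607; the check fails.

fails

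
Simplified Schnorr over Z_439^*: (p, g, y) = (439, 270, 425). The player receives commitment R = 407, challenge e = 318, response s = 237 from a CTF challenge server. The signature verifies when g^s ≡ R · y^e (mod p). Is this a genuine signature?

genuine

g^s mod p:
270^2 = 72900 ≡ 26
270^4 ≡ 26^2 = 676 ≡ 237
270^8 ≡ 237^2 = 56169 ≡ 416
270^16 ≡ 416^2 = 173056 ≡ 90
270^32 ≡ 90^2 = 8100 ≡ 198
270^64 ≡ 198^2 = 39204 ≡ 133
270^128 ≡ 133^2 = 17689 ≡ 129
237 = 128 + 64 + 32 + 8 + 4 + 1, so 270^237 ≡ 129·133·198·416·237·270 ≡ 294 (mod 439)
R · y^e mod p:
425^2 = 180625 ≡ 196
425^4 ≡ 196^2 = 38416 ≡ 223
425^8 ≡ 223^2 = 49729 ≡ 122
425^16 ≡ 122^2 = 14884 ≡ 397
425^32 ≡ 397^2 = 157609 ≡ 8
425^64 ≡ 8^2 = 64
425^128 ≡ 64^2 = 4096 ≡ 145
425^256 ≡ 145^2 = 21025 ≡ 392
318 = 256 + 32 + 16 + 8 + 4 + 2, so 425^318 ≡ 392·8·397·122·223·196 ≡ 128 (mod 439)
407·128 = 52096 ≡ 294 (mod 439)
294 ≡ 294 (mod 439); signature holds.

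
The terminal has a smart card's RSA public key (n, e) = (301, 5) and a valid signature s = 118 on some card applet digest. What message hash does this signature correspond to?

s^2 ≡ 118^2 = 13924 ≡ 78
s^4 ≡ 78^2 = 6084 ≡ 64
5 = 4 + 1, so s^5 ≡ 64·118 ≡ 27 (mod 301)

27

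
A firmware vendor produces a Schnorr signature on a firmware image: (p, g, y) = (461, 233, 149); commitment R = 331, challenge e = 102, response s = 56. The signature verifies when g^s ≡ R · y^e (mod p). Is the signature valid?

g^s mod p:
Squares mod 461: 233^1≡233, 233^2≡352, 233^4≡356, 233^8≡422, 233^16≡138, 233^32≡143
56 = 32 + 16 + 8, so 233^56 ≡ 143·138·422 ≡ 244 (mod 461)
R · y^e mod p:
Squares mod 461: 149^1≡149, 149^2≡73, 149^4≡258, 149^8≡180, 149^16≡130, 149^32≡304, 149^64≡216
102 = 64 + 32 + 4 + 2, so 149^102 ≡ 216·304·258·73 ≡ 296 (mod 461)
331·296 = 97976 ≡ 244 (mod 461)
244 ≡ 244 (mod 461); signature holds.

valid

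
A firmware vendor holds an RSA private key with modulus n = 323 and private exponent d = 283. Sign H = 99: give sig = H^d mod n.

Squares mod 323: H^1≡99, H^2≡111, H^4≡47, H^8≡271, H^16≡120, H^32≡188, H^64≡137, H^128≡35, H^256≡256
283 = 256 + 16 + 8 + 2 + 1, so H^283 ≡ 256·120·271·111·99 ≡ 180 (mod 323)

180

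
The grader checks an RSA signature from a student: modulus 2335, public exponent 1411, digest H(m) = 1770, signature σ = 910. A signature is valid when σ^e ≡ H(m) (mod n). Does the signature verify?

σ^2 ≡ 910^2 = 828100 ≡ 1510
σ^4 ≡ 1510^2 = 2280100 ≡ 1140
σ^8 ≡ 1140^2 = 1299600 ≡ 1340
σ^16 ≡ 1340^2 = 1795600 ≡ 2320
σ^32 ≡ 2320^2 = 5382400 ≡ 225
σ^64 ≡ 225^2 = 50625 ≡ 1590
σ^128 ≡ 1590^2 = 2528100 ≡ 1630
σ^256 ≡ 1630^2 = 2656900 ≡ 2005
σ^512 ≡ 2005^2 = 4020025 ≡ 1490
σ^1024 ≡ 1490^2 = 2220100 ≡ 1850
1411 = 1024 + 256 + 128 + 2 + 1, so σ^1411 ≡ 1850·2005·1630·1510·910 ≡ 1770 (mod 2335)
1770 = H(m), so the signature checks out.

verifies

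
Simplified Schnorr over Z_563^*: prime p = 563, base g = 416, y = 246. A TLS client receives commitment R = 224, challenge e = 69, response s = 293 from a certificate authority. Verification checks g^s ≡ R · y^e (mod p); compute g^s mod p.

116

416^2 = 173056 ≡ 215
416^4 ≡ 215^2 = 46225 ≡ 59
416^8 ≡ 59^2 = 3481 ≡ 103
416^16 ≡ 103^2 = 10609 ≡ 475
416^32 ≡ 475^2 = 225625 ≡ 425
416^64 ≡ 425^2 = 180625 ≡ 465
416^128 ≡ 465^2 = 216225 ≡ 33
416^256 ≡ 33^2 = 1089 ≡ 526
293 = 256 + 32 + 4 + 1, so 416^293 ≡ 526·425·59·416 ≡ 116 (mod 563)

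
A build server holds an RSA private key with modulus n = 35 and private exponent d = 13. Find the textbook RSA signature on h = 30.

h^2 ≡ 30^2 = 900 ≡ 25
h^4 ≡ 25^2 = 625 ≡ 30
h^8 ≡ 30^2 = 900 ≡ 25
13 = 8 + 4 + 1, so h^13 ≡ 25·30·30 ≡ 30 (mod 35)

30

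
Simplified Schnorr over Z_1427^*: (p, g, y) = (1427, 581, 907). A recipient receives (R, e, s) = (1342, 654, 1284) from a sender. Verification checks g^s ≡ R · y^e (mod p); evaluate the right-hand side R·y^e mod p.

103

907^2 = 822649 ≡ 697
907^4 ≡ 697^2 = 485809 ≡ 629
907^8 ≡ 629^2 = 395641 ≡ 362
907^16 ≡ 362^2 = 131044 ≡ 1187
907^32 ≡ 1187^2 = 1408969 ≡ 520
907^64 ≡ 520^2 = 270400 ≡ 697
907^128 ≡ 697^2 = 485809 ≡ 629
907^256 ≡ 629^2 = 395641 ≡ 362
907^512 ≡ 362^2 = 131044 ≡ 1187
654 = 512 + 128 + 8 + 4 + 2, so 907^654 ≡ 1187·629·362·629·697 ≡ 1409 (mod 1427)
R · y^e ≡ 1342·1409 = 1890878 ≡ 103 (mod 1427)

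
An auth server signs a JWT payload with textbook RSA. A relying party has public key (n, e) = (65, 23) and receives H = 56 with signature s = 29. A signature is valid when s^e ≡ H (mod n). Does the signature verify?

s^2 ≡ 29^2 = 841 ≡ 61
s^4 ≡ 61^2 = 3721 ≡ 16
s^8 ≡ 16^2 = 256 ≡ 61
s^16 ≡ 61^2 = 3721 ≡ 16
23 = 16 + 4 + 2 + 1, so s^23 ≡ 16·16·61·29 ≡ 9 (mod 65)
9 ≠ 56, so verification fails.

does not verify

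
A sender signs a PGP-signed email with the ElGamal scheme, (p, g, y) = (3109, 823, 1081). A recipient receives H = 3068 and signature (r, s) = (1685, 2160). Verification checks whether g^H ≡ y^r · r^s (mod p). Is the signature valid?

invalid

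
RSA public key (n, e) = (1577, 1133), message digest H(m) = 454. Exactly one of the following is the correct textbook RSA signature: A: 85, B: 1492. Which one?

A

Candidate A: 85^2 = 7225 ≡ 917; 85^4 ≡ 917^2 = 840889 ≡ 348; 85^8 ≡ 348^2 = 121104 ≡ 1252; 85^16 ≡ 1252^2 = 1567504 ≡ 1543; 85^32 ≡ 1543^2 = 2380849 ≡ 1156; 85^64 ≡ 1156^2 = 1336336 ≡ 617; 85^128 ≡ 617^2 = 380689 ≡ 632; 85^256 ≡ 632^2 = 399424 ≡ 443; 85^512 ≡ 443^2 = 196249 ≡ 701; 85^1024 ≡ 701^2 = 491401 ≡ 954; 1133 = 1024 + 64 + 32 + 8 + 4 + 1, so 85^1133 ≡ 954·617·1156·1252·348·85 ≡ 454 (mod 1577)
  → matches H(m) = 454
Candidate B: 1492^2 = 2226064 ≡ 917; 1492^4 ≡ 917^2 = 840889 ≡ 348; 1492^8 ≡ 348^2 = 121104 ≡ 1252; 1492^16 ≡ 1252^2 = 1567504 ≡ 1543; 1492^32 ≡ 1543^2 = 2380849 ≡ 1156; 1492^64 ≡ 1156^2 = 1336336 ≡ 617; 1492^128 ≡ 617^2 = 380689 ≡ 632; 1492^256 ≡ 632^2 = 399424 ≡ 443; 1492^512 ≡ 443^2 = 196249 ≡ 701; 1492^1024 ≡ 701^2 = 491401 ≡ 954; 1133 = 1024 + 64 + 32 + 8 + 4 + 1, so 1492^1133 ≡ 954·617·1156·1252·348·1492 ≡ 1123 (mod 1577)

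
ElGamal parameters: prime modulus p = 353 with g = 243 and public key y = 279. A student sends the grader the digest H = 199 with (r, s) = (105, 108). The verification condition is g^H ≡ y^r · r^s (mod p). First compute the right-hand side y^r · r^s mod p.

107

279^105 mod 353 = 158
105^108 mod 353 = 61
y^r · r^s ≡ 158·61 = 9638 ≡ 107 (mod 353)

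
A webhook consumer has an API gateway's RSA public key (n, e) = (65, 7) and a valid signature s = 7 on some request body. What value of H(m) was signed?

58

s^2 ≡ 7^2 = 49
s^4 ≡ 49^2 = 2401 ≡ 61
7 = 4 + 2 + 1, so s^7 ≡ 61·49·7 ≡ 58 (mod 65)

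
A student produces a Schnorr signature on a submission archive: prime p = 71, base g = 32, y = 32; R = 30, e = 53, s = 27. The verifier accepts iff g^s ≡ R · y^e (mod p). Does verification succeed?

passes

g^s mod p:
32^2 = 1024 ≡ 30
32^4 ≡ 30^2 = 900 ≡ 48
32^8 ≡ 48^2 = 2304 ≡ 32
32^16 ≡ 32^2 = 1024 ≡ 30
27 = 16 + 8 + 2 + 1, so 32^27 ≡ 30·32·30·32 ≡ 20 (mod 71)
R · y^e mod p:
32^2 = 1024 ≡ 30
32^4 ≡ 30^2 = 900 ≡ 48
32^8 ≡ 48^2 = 2304 ≡ 32
32^16 ≡ 32^2 = 1024 ≡ 30
32^32 ≡ 30^2 = 900 ≡ 48
53 = 32 + 16 + 4 + 1, so 32^53 ≡ 48·30·48·32 ≡ 48 (mod 71)
30·48 = 1440 ≡ 20 (mod 71)
20 ≡ 20 (mod 71); signature holds.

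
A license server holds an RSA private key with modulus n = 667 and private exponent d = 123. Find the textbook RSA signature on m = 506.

Squares mod 667: m^1≡506, m^2≡575, m^4≡460, m^8≡161, m^16≡575, m^32≡460, m^64≡161
123 = 64 + 32 + 16 + 8 + 2 + 1, so m^123 ≡ 161·460·575·161·575·506 ≡ 207 (mod 667)

207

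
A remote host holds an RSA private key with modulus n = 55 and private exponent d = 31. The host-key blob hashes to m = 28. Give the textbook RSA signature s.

Squares mod 55: m^1≡28, m^2≡14, m^4≡31, m^8≡26, m^16≡16
31 = 16 + 8 + 4 + 2 + 1, so m^31 ≡ 16·26·31·14·28 ≡ 17 (mod 55)

17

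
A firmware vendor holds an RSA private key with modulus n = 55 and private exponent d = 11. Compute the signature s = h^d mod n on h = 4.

4

h^2 ≡ 4^2 = 16
h^4 ≡ 16^2 = 256 ≡ 36
h^8 ≡ 36^2 = 1296 ≡ 31
11 = 8 + 2 + 1, so h^11 ≡ 31·16·4 ≡ 4 (mod 55)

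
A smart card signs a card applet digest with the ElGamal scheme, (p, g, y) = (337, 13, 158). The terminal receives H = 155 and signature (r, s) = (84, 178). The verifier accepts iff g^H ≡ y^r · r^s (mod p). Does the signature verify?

Left side g^H mod p:
Squares mod 337: 13^1≡13, 13^2≡169, 13^4≡253, 13^8≡316, 13^16≡104, 13^32≡32, 13^64≡13, 13^128≡169
155 = 128 + 16 + 8 + 2 + 1, so 13^155 ≡ 169·104·316·169·13 ≡ 316 (mod 337)
Right side y^r · r^s mod p:
Squares mod 337: 158^1≡158, 158^2≡26, 158^4≡2, 158^8≡4, 158^16≡16, 158^32≡256, 158^64≡158
84 = 64 + 16 + 4, so 158^84 ≡ 158·16·2 ≡ 1 (mod 337)
Squares mod 337: 84^1≡84, 84^2≡316, 84^4≡104, 84^8≡32, 84^16≡13, 84^32≡169, 84^64≡253, 84^128≡316
178 = 128 + 32 + 16 + 2, so 84^178 ≡ 316·169·13·316 ≡ 2 (mod 337)
1·2 = 2 ≡ 2 (mod 337)
316 ≠ 2, so verification fails.

does not verify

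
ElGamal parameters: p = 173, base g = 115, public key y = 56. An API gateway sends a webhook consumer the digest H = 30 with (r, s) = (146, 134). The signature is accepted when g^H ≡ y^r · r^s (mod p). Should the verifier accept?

accept

Left side g^H mod p:
115^2 = 13225 ≡ 77
115^4 ≡ 77^2 = 5929 ≡ 47
115^8 ≡ 47^2 = 2209 ≡ 133
115^16 ≡ 133^2 = 17689 ≡ 43
30 = 16 + 8 + 4 + 2, so 115^30 ≡ 43·133·47·77 ≡ 33 (mod 173)
Right side y^r · r^s mod p:
56^2 = 3136 ≡ 22
56^4 ≡ 22^2 = 484 ≡ 138
56^8 ≡ 138^2 = 19044 ≡ 14
56^16 ≡ 14^2 = 196 ≡ 23
56^32 ≡ 23^2 = 529 ≡ 10
56^64 ≡ 10^2 = 100
56^128 ≡ 100^2 = 10000 ≡ 139
146 = 128 + 16 + 2, so 56^146 ≡ 139·23·22 ≡ 96 (mod 173)
146^2 = 21316 ≡ 37
146^4 ≡ 37^2 = 1369 ≡ 158
146^8 ≡ 158^2 = 24964 ≡ 52
146^16 ≡ 52^2 = 2704 ≡ 109
146^32 ≡ 109^2 = 11881 ≡ 117
146^64 ≡ 117^2 = 13689 ≡ 22
146^128 ≡ 22^2 = 484 ≡ 138
134 = 128 + 4 + 2, so 146^134 ≡ 138·158·37 ≡ 49 (mod 173)
96·49 = 4704 ≡ 33 (mod 173)
33 ≡ 33 (mod 173), so the signature is genuine.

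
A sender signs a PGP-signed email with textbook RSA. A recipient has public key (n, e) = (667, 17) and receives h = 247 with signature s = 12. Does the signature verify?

does not verify

s^2 ≡ 12^2 = 144
s^4 ≡ 144^2 = 20736 ≡ 59
s^8 ≡ 59^2 = 3481 ≡ 146
s^16 ≡ 146^2 = 21316 ≡ 639
17 = 16 + 1, so s^17 ≡ 639·12 ≡ 331 (mod 667)
The recovered value 331 does not match the digest 247.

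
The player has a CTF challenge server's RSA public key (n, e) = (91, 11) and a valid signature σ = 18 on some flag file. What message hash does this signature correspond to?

σ^2 ≡ 18^2 = 324 ≡ 51
σ^4 ≡ 51^2 = 2601 ≡ 53
σ^8 ≡ 53^2 = 2809 ≡ 79
11 = 8 + 2 + 1, so σ^11 ≡ 79·51·18 ≡ 86 (mod 91)

86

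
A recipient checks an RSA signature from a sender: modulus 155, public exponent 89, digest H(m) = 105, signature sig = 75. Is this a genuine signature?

genuine

Squares mod 155: sig^1≡75, sig^2≡45, sig^4≡10, sig^8≡100, sig^16≡80, sig^32≡45, sig^64≡10
89 = 64 + 16 + 8 + 1, so sig^89 ≡ 10·80·100·75 ≡ 105 (mod 155)
105 = H(m), so the signature checks out.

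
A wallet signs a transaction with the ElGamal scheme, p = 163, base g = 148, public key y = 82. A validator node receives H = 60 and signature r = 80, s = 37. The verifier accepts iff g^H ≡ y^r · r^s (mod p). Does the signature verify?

does not verify

Left side g^H mod p:
148^2 = 21904 ≡ 62
148^4 ≡ 62^2 = 3844 ≡ 95
148^8 ≡ 95^2 = 9025 ≡ 60
148^16 ≡ 60^2 = 3600 ≡ 14
148^32 ≡ 14^2 = 196 ≡ 33
60 = 32 + 16 + 8 + 4, so 148^60 ≡ 33·14·60·95 ≡ 135 (mod 163)
Right side y^r · r^s mod p:
82^2 = 6724 ≡ 41
82^4 ≡ 41^2 = 1681 ≡ 51
82^8 ≡ 51^2 = 2601 ≡ 156
82^16 ≡ 156^2 = 24336 ≡ 49
82^32 ≡ 49^2 = 2401 ≡ 119
82^64 ≡ 119^2 = 14161 ≡ 143
80 = 64 + 16, so 82^80 ≡ 143·49 ≡ 161 (mod 163)
80^2 = 6400 ≡ 43
80^4 ≡ 43^2 = 1849 ≡ 56
80^8 ≡ 56^2 = 3136 ≡ 39
80^16 ≡ 39^2 = 1521 ≡ 54
80^32 ≡ 54^2 = 2916 ≡ 145
37 = 32 + 4 + 1, so 80^37 ≡ 145·56·80 ≡ 45 (mod 163)
161·45 = 7245 ≡ 73 (mod 163)
135 ≠ 73, so verification fails.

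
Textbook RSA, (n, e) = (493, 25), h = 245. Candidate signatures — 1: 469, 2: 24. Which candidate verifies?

1

Candidate 1: Squares mod 493: 469^1≡469, 469^2≡83, 469^4≡480, 469^8≡169, 469^16≡460; 25 = 16 + 8 + 1, so 469^25 ≡ 460·169·469 ≡ 245 (mod 493)
  → matches h = 245
Candidate 2: Squares mod 493: 24^1≡24, 24^2≡83, 24^4≡480, 24^8≡169, 24^16≡460; 25 = 16 + 8 + 1, so 24^25 ≡ 460·169·24 ≡ 248 (mod 493)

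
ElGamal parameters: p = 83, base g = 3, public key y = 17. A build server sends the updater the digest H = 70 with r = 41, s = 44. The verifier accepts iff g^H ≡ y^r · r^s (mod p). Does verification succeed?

Left side g^H mod p:
Squares mod 83: 3^1≡3, 3^2≡9, 3^4≡81, 3^8≡4, 3^16≡16, 3^32≡7, 3^64≡49
70 = 64 + 4 + 2, so 3^70 ≡ 49·81·9 ≡ 31 (mod 83)
Right side y^r · r^s mod p:
Squares mod 83: 17^1≡17, 17^2≡40, 17^4≡23, 17^8≡31, 17^16≡48, 17^32≡63
41 = 32 + 8 + 1, so 17^41 ≡ 63·31·17 ≡ 1 (mod 83)
Squares mod 83: 41^1≡41, 41^2≡21, 41^4≡26, 41^8≡12, 41^16≡61, 41^32≡69
44 = 32 + 8 + 4, so 41^44 ≡ 69·12·26 ≡ 31 (mod 83)
1·31 = 31 ≡ 31 (mod 83)
31 ≡ 31 (mod 83), so the signature is genuine.

passes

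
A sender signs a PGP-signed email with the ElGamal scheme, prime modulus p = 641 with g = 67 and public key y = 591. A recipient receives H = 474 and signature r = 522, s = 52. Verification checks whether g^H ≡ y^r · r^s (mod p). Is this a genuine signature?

Left side g^H mod p:
67^2 = 4489 ≡ 2
67^4 ≡ 2^2 = 4
67^8 ≡ 4^2 = 16
67^16 ≡ 16^2 = 256
67^32 ≡ 256^2 = 65536 ≡ 154
67^64 ≡ 154^2 = 23716 ≡ 640
67^128 ≡ 640^2 = 409600 ≡ 1
67^256 ≡ 1^2 = 1
474 = 256 + 128 + 64 + 16 + 8 + 2, so 67^474 ≡ 1·1·640·256·16·2 ≡ 141 (mod 641)
Right side y^r · r^s mod p:
591^2 = 349281 ≡ 577
591^4 ≡ 577^2 = 332929 ≡ 250
591^8 ≡ 250^2 = 62500 ≡ 323
591^16 ≡ 323^2 = 104329 ≡ 487
591^32 ≡ 487^2 = 237169 ≡ 640
591^64 ≡ 640^2 = 409600 ≡ 1
591^128 ≡ 1^2 = 1
591^256 ≡ 1^2 = 1
591^512 ≡ 1^2 = 1
522 = 512 + 8 + 2, so 591^522 ≡ 1·323·577 ≡ 481 (mod 641)
522^2 = 272484 ≡ 59
522^4 ≡ 59^2 = 3481 ≡ 276
522^8 ≡ 276^2 = 76176 ≡ 538
522^16 ≡ 538^2 = 289444 ≡ 353
522^32 ≡ 353^2 = 124609 ≡ 255
52 = 32 + 16 + 4, so 522^52 ≡ 255·353·276 ≡ 262 (mod 641)
481·262 = 126022 ≡ 386 (mod 641)
141 ≠ 386, so verification fails.

forged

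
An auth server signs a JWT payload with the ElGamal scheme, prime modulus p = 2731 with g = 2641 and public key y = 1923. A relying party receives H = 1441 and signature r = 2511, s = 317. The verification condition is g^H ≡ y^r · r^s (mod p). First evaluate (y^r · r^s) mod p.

2421

Squares mod 2731: 1923^1≡1923, 1923^2≡155, 1923^4≡2177, 1923^8≡1044, 1923^16≡267, 1923^32≡283, 1923^64≡890, 1923^128≡110, 1923^256≡1176, 1923^512≡1090, 1923^1024≡115, 1923^2048≡2301
2511 = 2048 + 256 + 128 + 64 + 8 + 4 + 2 + 1, so 1923^2511 ≡ 2301·1176·110·890·1044·2177·155·1923 ≡ 1695 (mod 2731)
Squares mod 2731: 2511^1≡2511, 2511^2≡1973, 2511^4≡1054, 2511^8≡2130, 2511^16≡709, 2511^32≡177, 2511^64≡1288, 2511^128≡1227, 2511^256≡748
317 = 256 + 32 + 16 + 8 + 4 + 1, so 2511^317 ≡ 748·177·709·2130·1054·2511 ≡ 1176 (mod 2731)
y^r · r^s ≡ 1695·1176 = 1993320 ≡ 2421 (mod 2731)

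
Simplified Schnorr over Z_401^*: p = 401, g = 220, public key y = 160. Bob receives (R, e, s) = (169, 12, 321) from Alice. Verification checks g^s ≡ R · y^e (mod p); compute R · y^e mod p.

160^12 mod 401 = 70
R · y^e ≡ 169·70 = 11830 ≡ 201 (mod 401)

201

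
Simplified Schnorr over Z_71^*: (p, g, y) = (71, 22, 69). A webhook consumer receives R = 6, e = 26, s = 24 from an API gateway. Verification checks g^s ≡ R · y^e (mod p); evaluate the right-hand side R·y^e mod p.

69^26 mod 71 = 19
R · y^e ≡ 6·19 = 114 ≡ 43 (mod 71)

43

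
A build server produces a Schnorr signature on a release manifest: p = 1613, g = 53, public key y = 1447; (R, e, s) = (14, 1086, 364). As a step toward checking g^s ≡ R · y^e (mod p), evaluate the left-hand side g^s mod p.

1582

53^364 mod 1613 = 1582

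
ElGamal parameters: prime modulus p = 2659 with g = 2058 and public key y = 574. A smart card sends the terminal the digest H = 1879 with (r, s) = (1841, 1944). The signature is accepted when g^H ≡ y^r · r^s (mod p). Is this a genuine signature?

Left side g^H mod p:
Squares mod 2659: 2058^1≡2058, 2058^2≡2236, 2058^4≡776, 2058^8≡1242, 2058^16≡344, 2058^32≡1340, 2058^64≡775, 2058^128≡2350, 2058^256≡2416, 2058^512≡551, 2058^1024≡475
1879 = 1024 + 512 + 256 + 64 + 16 + 4 + 2 + 1, so 2058^1879 ≡ 475·551·2416·775·344·776·2236·2058 ≡ 268 (mod 2659)
Right side y^r · r^s mod p:
Squares mod 2659: 574^1≡574, 574^2≡2419, 574^4≡1761, 574^8≡727, 574^16≡2047, 574^32≡2284, 574^64≡2357, 574^128≡798, 574^256≡1303, 574^512≡1367, 574^1024≡2071
1841 = 1024 + 512 + 256 + 32 + 16 + 1, so 574^1841 ≡ 2071·1367·1303·2284·2047·574 ≡ 1367 (mod 2659)
Squares mod 2659: 1841^1≡1841, 1841^2≡1715, 1841^4≡371, 1841^8≡2032, 1841^16≡2256, 1841^32≡210, 1841^64≡1556, 1841^128≡1446, 1841^256≡942, 1841^512≡1917, 1841^1024≡151
1944 = 1024 + 512 + 256 + 128 + 16 + 8, so 1841^1944 ≡ 151·1917·942·1446·2256·2032 ≡ 1511 (mod 2659)
1367·1511 = 2065537 ≡ 2153 (mod 2659)
268 ≠ 2153, so verification fails.

forged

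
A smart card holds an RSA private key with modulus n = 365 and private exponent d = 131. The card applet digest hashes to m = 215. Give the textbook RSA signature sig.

m^131 mod 365 = 290

290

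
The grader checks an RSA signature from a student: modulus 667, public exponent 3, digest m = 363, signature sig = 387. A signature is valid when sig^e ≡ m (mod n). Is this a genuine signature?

Squares mod 667: sig^1≡387, sig^2≡361
3 = 2 + 1, so sig^3 ≡ 361·387 ≡ 304 (mod 667)
sig^3 mod 667 = 304, but m = 363.

forged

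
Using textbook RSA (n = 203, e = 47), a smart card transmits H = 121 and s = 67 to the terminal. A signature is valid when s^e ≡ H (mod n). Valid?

yes

s^47 mod 203 = 121
121 = H, so the signature checks out.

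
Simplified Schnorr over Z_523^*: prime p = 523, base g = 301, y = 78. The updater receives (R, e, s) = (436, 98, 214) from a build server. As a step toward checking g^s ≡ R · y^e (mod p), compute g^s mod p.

301^214 mod 523 = 287

287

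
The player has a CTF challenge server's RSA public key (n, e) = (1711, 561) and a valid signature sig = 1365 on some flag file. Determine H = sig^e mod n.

sig^2 ≡ 1365^2 = 1863225 ≡ 1657
sig^4 ≡ 1657^2 = 2745649 ≡ 1205
sig^8 ≡ 1205^2 = 1452025 ≡ 1097
sig^16 ≡ 1097^2 = 1203409 ≡ 576
sig^32 ≡ 576^2 = 331776 ≡ 1553
sig^64 ≡ 1553^2 = 2411809 ≡ 1010
sig^128 ≡ 1010^2 = 1020100 ≡ 344
sig^256 ≡ 344^2 = 118336 ≡ 277
sig^512 ≡ 277^2 = 76729 ≡ 1445
561 = 512 + 32 + 16 + 1, so sig^561 ≡ 1445·1553·576·1365 ≡ 2 (mod 1711)

2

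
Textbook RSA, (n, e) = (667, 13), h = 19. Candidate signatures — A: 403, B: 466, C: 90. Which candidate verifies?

C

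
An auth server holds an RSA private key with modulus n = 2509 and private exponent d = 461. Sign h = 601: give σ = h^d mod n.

230

h^461 mod 2509 = 230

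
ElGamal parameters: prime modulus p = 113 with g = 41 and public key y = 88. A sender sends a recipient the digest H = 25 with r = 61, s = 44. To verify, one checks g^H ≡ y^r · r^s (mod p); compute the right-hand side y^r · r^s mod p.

88^2 = 7744 ≡ 60
88^4 ≡ 60^2 = 3600 ≡ 97
88^8 ≡ 97^2 = 9409 ≡ 30
88^16 ≡ 30^2 = 900 ≡ 109
88^32 ≡ 109^2 = 11881 ≡ 16
61 = 32 + 16 + 8 + 4 + 1, so 88^61 ≡ 16·109·30·97·88 ≡ 61 (mod 113)
61^2 = 3721 ≡ 105
61^4 ≡ 105^2 = 11025 ≡ 64
61^8 ≡ 64^2 = 4096 ≡ 28
61^16 ≡ 28^2 = 784 ≡ 106
61^32 ≡ 106^2 = 11236 ≡ 49
44 = 32 + 8 + 4, so 61^44 ≡ 49·28·64 ≡ 7 (mod 113)
y^r · r^s ≡ 61·7 = 427 ≡ 88 (mod 113)

88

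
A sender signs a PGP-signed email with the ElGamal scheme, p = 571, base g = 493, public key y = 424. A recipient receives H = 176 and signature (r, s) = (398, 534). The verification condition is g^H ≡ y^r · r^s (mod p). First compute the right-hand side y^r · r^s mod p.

504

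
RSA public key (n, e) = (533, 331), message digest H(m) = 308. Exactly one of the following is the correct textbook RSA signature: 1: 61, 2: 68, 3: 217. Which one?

1

Candidate 1: Squares mod 533: 61^1≡61, 61^2≡523, 61^4≡100, 61^8≡406, 61^16≡139, 61^32≡133, 61^64≡100, 61^128≡406, 61^256≡139; 331 = 256 + 64 + 8 + 2 + 1, so 61^331 ≡ 139·100·406·523·61 ≡ 308 (mod 533)
  → matches H(m) = 308
Candidate 2: Squares mod 533: 68^1≡68, 68^2≡360, 68^4≡81, 68^8≡165, 68^16≡42, 68^32≡165, 68^64≡42, 68^128≡165, 68^256≡42; 331 = 256 + 64 + 8 + 2 + 1, so 68^331 ≡ 42·42·165·360·68 ≡ 3 (mod 533)
Candidate 3: Squares mod 533: 217^1≡217, 217^2≡185, 217^4≡113, 217^8≡510, 217^16≡529, 217^32≡16, 217^64≡256, 217^128≡510, 217^256≡529; 331 = 256 + 64 + 8 + 2 + 1, so 217^331 ≡ 529·256·510·185·217 ≡ 477 (mod 533)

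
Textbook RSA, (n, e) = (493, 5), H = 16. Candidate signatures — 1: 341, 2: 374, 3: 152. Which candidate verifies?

3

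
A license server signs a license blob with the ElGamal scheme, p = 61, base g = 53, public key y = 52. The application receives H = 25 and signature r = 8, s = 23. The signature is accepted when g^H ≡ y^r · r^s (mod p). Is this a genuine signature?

Left side g^H mod p:
Squares mod 61: 53^1≡53, 53^2≡3, 53^4≡9, 53^8≡20, 53^16≡34
25 = 16 + 8 + 1, so 53^25 ≡ 34·20·53 ≡ 50 (mod 61)
Right side y^r · r^s mod p:
Squares mod 61: 52^1≡52, 52^2≡20, 52^4≡34, 52^8≡58
52^8 ≡ 58 (mod 61)
Squares mod 61: 8^1≡8, 8^2≡3, 8^4≡9, 8^8≡20, 8^16≡34
23 = 16 + 4 + 2 + 1, so 8^23 ≡ 34·9·3·8 ≡ 24 (mod 61)
58·24 = 1392 ≡ 50 (mod 61)
50 ≡ 50 (mod 61), so the signature is genuine.

genuine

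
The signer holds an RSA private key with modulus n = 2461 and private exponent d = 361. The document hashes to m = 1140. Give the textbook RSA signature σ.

1912

Squares mod 2461: m^1≡1140, m^2≡192, m^4≡2410, m^8≡140, m^16≡2373, m^32≡361, m^64≡2349, m^128≡239, m^256≡518
361 = 256 + 64 + 32 + 8 + 1, so m^361 ≡ 518·2349·361·140·1140 ≡ 1912 (mod 2461)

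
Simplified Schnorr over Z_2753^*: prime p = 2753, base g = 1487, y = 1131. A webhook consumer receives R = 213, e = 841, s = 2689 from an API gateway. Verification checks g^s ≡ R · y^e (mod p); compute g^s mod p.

418

1487^2689 mod 2753 = 418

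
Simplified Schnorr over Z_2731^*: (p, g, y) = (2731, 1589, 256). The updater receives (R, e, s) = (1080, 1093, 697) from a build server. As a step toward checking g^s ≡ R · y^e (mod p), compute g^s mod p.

649

1589^697 mod 2731 = 649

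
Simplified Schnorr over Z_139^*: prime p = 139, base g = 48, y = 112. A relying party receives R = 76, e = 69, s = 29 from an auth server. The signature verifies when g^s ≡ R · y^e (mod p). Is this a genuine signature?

genuine

g^s mod p:
Squares mod 139: 48^1≡48, 48^2≡80, 48^4≡6, 48^8≡36, 48^16≡45
29 = 16 + 8 + 4 + 1, so 48^29 ≡ 45·36·6·48 ≡ 76 (mod 139)
R · y^e mod p:
Squares mod 139: 112^1≡112, 112^2≡34, 112^4≡44, 112^8≡129, 112^16≡100, 112^32≡131, 112^64≡64
69 = 64 + 4 + 1, so 112^69 ≡ 64·44·112 ≡ 1 (mod 139)
76·1 = 76 ≡ 76 (mod 139)
76 ≡ 76 (mod 139); signature holds.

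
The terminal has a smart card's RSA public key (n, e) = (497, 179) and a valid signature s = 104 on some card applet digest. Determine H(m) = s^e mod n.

489

s^2 ≡ 104^2 = 10816 ≡ 379
s^4 ≡ 379^2 = 143641 ≡ 8
s^8 ≡ 8^2 = 64
s^16 ≡ 64^2 = 4096 ≡ 120
s^32 ≡ 120^2 = 14400 ≡ 484
s^64 ≡ 484^2 = 234256 ≡ 169
s^128 ≡ 169^2 = 28561 ≡ 232
179 = 128 + 32 + 16 + 2 + 1, so s^179 ≡ 232·484·120·379·104 ≡ 489 (mod 497)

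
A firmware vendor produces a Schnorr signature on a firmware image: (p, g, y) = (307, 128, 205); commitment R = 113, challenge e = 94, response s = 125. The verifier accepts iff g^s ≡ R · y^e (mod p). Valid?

g^s mod p:
128^2 = 16384 ≡ 113
128^4 ≡ 113^2 = 12769 ≡ 182
128^8 ≡ 182^2 = 33124 ≡ 275
128^16 ≡ 275^2 = 75625 ≡ 103
128^32 ≡ 103^2 = 10609 ≡ 171
128^64 ≡ 171^2 = 29241 ≡ 76
125 = 64 + 32 + 16 + 8 + 4 + 1, so 128^125 ≡ 76·171·103·275·182·128 ≡ 51 (mod 307)
R · y^e mod p:
205^2 = 42025 ≡ 273
205^4 ≡ 273^2 = 74529 ≡ 235
205^8 ≡ 235^2 = 55225 ≡ 272
205^16 ≡ 272^2 = 73984 ≡ 304
205^32 ≡ 304^2 = 92416 ≡ 9
205^64 ≡ 9^2 = 81
94 = 64 + 16 + 8 + 4 + 2, so 205^94 ≡ 81·304·272·235·273 ≡ 114 (mod 307)
113·114 = 12882 ≡ 295 (mod 307)
51 ≠ 295; the check fails.

no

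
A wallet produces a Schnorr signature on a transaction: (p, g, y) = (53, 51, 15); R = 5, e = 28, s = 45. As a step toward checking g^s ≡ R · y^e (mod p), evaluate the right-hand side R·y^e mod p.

15^2 = 225 ≡ 13
15^4 ≡ 13^2 = 169 ≡ 10
15^8 ≡ 10^2 = 100 ≡ 47
15^16 ≡ 47^2 = 2209 ≡ 36
28 = 16 + 8 + 4, so 15^28 ≡ 36·47·10 ≡ 13 (mod 53)
R · y^e ≡ 5·13 = 65 ≡ 12 (mod 53)

12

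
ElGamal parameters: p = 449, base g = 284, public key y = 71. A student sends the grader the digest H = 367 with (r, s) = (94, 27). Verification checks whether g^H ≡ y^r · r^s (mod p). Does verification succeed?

fails

Left side g^H mod p:
284^2 = 80656 ≡ 285
284^4 ≡ 285^2 = 81225 ≡ 405
284^8 ≡ 405^2 = 164025 ≡ 140
284^16 ≡ 140^2 = 19600 ≡ 293
284^32 ≡ 293^2 = 85849 ≡ 90
284^64 ≡ 90^2 = 8100 ≡ 18
284^128 ≡ 18^2 = 324
284^256 ≡ 324^2 = 104976 ≡ 359
367 = 256 + 64 + 32 + 8 + 4 + 2 + 1, so 284^367 ≡ 359·18·90·140·405·285·284 ≡ 159 (mod 449)
Right side y^r · r^s mod p:
71^2 = 5041 ≡ 102
71^4 ≡ 102^2 = 10404 ≡ 77
71^8 ≡ 77^2 = 5929 ≡ 92
71^16 ≡ 92^2 = 8464 ≡ 382
71^32 ≡ 382^2 = 145924 ≡ 448
71^64 ≡ 448^2 = 200704 ≡ 1
94 = 64 + 16 + 8 + 4 + 2, so 71^94 ≡ 1·382·92·77·102 ≡ 22 (mod 449)
94^2 = 8836 ≡ 305
94^4 ≡ 305^2 = 93025 ≡ 82
94^8 ≡ 82^2 = 6724 ≡ 438
94^16 ≡ 438^2 = 191844 ≡ 121
27 = 16 + 8 + 2 + 1, so 94^27 ≡ 121·438·305·94 ≡ 291 (mod 449)
22·291 = 6402 ≡ 116 (mod 449)
159 ≠ 116, so verification fails.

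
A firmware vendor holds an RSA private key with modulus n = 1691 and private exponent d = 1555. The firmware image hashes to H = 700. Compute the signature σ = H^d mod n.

853

H^2 ≡ 700^2 = 490000 ≡ 1301
H^4 ≡ 1301^2 = 1692601 ≡ 1601
H^8 ≡ 1601^2 = 2563201 ≡ 1336
H^16 ≡ 1336^2 = 1784896 ≡ 891
H^32 ≡ 891^2 = 793881 ≡ 802
H^64 ≡ 802^2 = 643204 ≡ 624
H^128 ≡ 624^2 = 389376 ≡ 446
H^256 ≡ 446^2 = 198916 ≡ 1069
H^512 ≡ 1069^2 = 1142761 ≡ 1336
H^1024 ≡ 1336^2 = 1784896 ≡ 891
1555 = 1024 + 512 + 16 + 2 + 1, so H^1555 ≡ 891·1336·891·1301·700 ≡ 853 (mod 1691)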